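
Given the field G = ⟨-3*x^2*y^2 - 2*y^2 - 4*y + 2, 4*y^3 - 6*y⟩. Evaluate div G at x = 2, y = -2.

∂G₁/∂x = -6*x*y^2
∂G₂/∂y = 12*y^2 - 6
∇·G = -6*x*y^2 + 12*y^2 - 6
At (2, -2): -6.

-6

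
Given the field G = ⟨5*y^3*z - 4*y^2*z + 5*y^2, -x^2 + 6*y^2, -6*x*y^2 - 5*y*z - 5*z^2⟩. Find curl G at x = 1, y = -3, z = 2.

(26, -117, -290)

(∇×G)₁ = ∂G₃/∂y − ∂G₂/∂z = -12*x*y - 5*z
(∇×G)₂ = ∂G₁/∂z − ∂G₃/∂x = 5*y^3 + 2*y^2
(∇×G)₃ = ∂G₂/∂x − ∂G₁/∂y = -2*x - 15*y^2*z + 8*y*z - 10*y
∇×G = (-12*x*y - 5*z, 5*y^3 + 2*y^2, -2*x - 15*y^2*z + 8*y*z - 10*y)
At (1, -3, 2): (26, -117, -290).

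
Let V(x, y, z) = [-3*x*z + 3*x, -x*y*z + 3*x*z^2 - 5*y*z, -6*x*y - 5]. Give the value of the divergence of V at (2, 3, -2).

23

∂V₁/∂x = -3*z + 3
∂V₂/∂y = -x*z - 5*z
∂V₃/∂z = 0
∇·V = -x*z - 8*z + 3
At (2, 3, -2): 23.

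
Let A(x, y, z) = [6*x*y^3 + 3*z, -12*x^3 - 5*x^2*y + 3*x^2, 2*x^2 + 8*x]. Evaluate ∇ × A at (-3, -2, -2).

(∇×A)₁ = ∂A₃/∂y − ∂A₂/∂z = 0
(∇×A)₂ = ∂A₁/∂z − ∂A₃/∂x = -4*x - 5
(∇×A)₃ = ∂A₂/∂x − ∂A₁/∂y = -36*x^2 - 18*x*y^2 - 10*x*y + 6*x
∇×A = (0, -4*x - 5, -36*x^2 - 18*x*y^2 - 10*x*y + 6*x)
At (-3, -2, -2): (0, 7, -186).

(0, 7, -186)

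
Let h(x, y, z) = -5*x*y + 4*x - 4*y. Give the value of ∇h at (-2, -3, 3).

∂h/∂x = -5*y + 4
∂h/∂y = -5*x - 4
∂h/∂z = 0
∇h = (-5*y + 4, -5*x - 4, 0)
At (-2, -3, 3): (19, 6, 0).

(19, 6, 0)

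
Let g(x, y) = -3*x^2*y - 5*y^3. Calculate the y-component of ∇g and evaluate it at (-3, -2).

(∇g)_2 = ∂g/∂y = -3*x^2 - 15*y^2
At (-3, -2): -87.

-87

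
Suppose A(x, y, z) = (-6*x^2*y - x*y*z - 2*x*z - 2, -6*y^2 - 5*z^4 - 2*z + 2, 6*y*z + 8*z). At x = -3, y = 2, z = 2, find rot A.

(174, 12, 48)

(∇×A)₁ = ∂A₃/∂y − ∂A₂/∂z = 20*z^3 + 6*z + 2
(∇×A)₂ = ∂A₁/∂z − ∂A₃/∂x = -x*y - 2*x
(∇×A)₃ = ∂A₂/∂x − ∂A₁/∂y = 6*x^2 + x*z
∇×A = (20*z^3 + 6*z + 2, -x*y - 2*x, 6*x^2 + x*z)
At (-3, 2, 2): (174, 12, 48).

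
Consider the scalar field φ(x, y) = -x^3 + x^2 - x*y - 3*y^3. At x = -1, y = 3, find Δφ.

-46

∂²φ/∂x² = 2*(-3*x + 1)
∂²φ/∂y² = -18*y
∇²φ = -6*x - 18*y + 2
At (-1, 3): -46.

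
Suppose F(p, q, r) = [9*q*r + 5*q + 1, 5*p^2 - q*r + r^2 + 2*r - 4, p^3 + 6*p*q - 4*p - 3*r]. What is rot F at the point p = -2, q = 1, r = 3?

(∇×F)₁ = ∂F₃/∂q − ∂F₂/∂r = 6*p + q - 2*r - 2
(∇×F)₂ = ∂F₁/∂r − ∂F₃/∂p = -3*p^2 + 3*q + 4
(∇×F)₃ = ∂F₂/∂p − ∂F₁/∂q = 10*p - 9*r - 5
∇×F = (6*p + q - 2*r - 2, -3*p^2 + 3*q + 4, 10*p - 9*r - 5)
At (-2, 1, 3): (-19, -5, -52).

(-19, -5, -52)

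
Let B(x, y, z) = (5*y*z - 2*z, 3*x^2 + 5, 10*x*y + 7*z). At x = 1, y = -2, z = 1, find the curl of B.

(10, 8, 1)

(∇×B)₁ = ∂B₃/∂y − ∂B₂/∂z = 10*x
(∇×B)₂ = ∂B₁/∂z − ∂B₃/∂x = -5*y - 2
(∇×B)₃ = ∂B₂/∂x − ∂B₁/∂y = 6*x - 5*z
∇×B = (10*x, -5*y - 2, 6*x - 5*z)
At (1, -2, 1): (10, 8, 1).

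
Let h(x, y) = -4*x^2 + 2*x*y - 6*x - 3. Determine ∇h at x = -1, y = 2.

∂h/∂x = -8*x + 2*y - 6
∂h/∂y = 2*x
∇h = (-8*x + 2*y - 6, 2*x)
At (-1, 2): (6, -2).

(6, -2)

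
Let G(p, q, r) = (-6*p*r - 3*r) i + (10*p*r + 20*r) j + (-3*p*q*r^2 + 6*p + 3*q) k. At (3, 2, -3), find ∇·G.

126

∂G₁/∂p = -6*r
∂G₂/∂q = 0
∂G₃/∂r = -6*p*q*r
∇·G = -6*p*q*r - 6*r
At (3, 2, -3): 126.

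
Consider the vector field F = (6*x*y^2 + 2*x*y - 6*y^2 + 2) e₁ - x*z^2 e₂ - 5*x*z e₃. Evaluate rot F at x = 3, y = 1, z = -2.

(-12, -10, -34)

(∇×F)₁ = ∂F₃/∂y − ∂F₂/∂z = 2*x*z
(∇×F)₂ = ∂F₁/∂z − ∂F₃/∂x = 5*z
(∇×F)₃ = ∂F₂/∂x − ∂F₁/∂y = -12*x*y - 2*x + 12*y - z^2
∇×F = (2*x*z, 5*z, -12*x*y - 2*x + 12*y - z^2)
At (3, 1, -2): (-12, -10, -34).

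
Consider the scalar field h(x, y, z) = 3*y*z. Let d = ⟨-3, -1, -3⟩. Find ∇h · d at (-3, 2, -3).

-9

∂h/∂x = 0
∂h/∂y = 3*z
∂h/∂z = 3*y
∇h at (-3, 2, -3) = (0, -9, 6)
∇h · d = (0)(-3) + (-9)(-1) + (6)(-3) = -9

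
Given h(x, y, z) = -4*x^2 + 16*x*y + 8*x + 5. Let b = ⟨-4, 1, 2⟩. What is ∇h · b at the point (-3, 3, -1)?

∂h/∂x = -8*x + 16*y + 8
∂h/∂y = 16*x
∂h/∂z = 0
∇h at (-3, 3, -1) = (80, -48, 0)
∇h · b = (80)(-4) + (-48)(1) + (0)(2) = -368

-368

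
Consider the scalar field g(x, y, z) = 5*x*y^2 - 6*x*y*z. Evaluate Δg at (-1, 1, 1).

∂²g/∂x² = 0
∂²g/∂y² = 10*x
∂²g/∂z² = 0
∇²g = 10*x
At (-1, 1, 1): -10.

-10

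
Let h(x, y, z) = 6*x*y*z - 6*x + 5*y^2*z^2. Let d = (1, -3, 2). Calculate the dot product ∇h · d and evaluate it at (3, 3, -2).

-546

∂h/∂x = 6*y*z - 6
∂h/∂y = 6*x*z + 10*y*z^2
∂h/∂z = 6*x*y + 10*y^2*z
∇h at (3, 3, -2) = (-42, 84, -126)
∇h · d = (-42)(1) + (84)(-3) + (-126)(2) = -546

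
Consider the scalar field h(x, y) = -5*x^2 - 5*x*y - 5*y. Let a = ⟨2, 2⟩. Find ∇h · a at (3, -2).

∂h/∂x = -10*x - 5*y
∂h/∂y = -5*x - 5
∇h at (3, -2) = (-20, -20)
∇h · a = (-20)(2) + (-20)(2) = -80

-80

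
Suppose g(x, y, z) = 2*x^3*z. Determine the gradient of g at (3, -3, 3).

(162, 0, 54)

∂g/∂x = 6*x^2*z
∂g/∂y = 0
∂g/∂z = 2*x^3
∇g = (6*x^2*z, 0, 2*x^3)
At (3, -3, 3): (162, 0, 54).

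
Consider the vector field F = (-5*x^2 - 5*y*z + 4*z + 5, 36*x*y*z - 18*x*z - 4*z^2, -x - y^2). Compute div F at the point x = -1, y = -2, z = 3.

∂F₁/∂x = -10*x
∂F₂/∂y = 36*x*z
∂F₃/∂z = 0
∇·F = 36*x*z - 10*x
At (-1, -2, 3): -98.

-98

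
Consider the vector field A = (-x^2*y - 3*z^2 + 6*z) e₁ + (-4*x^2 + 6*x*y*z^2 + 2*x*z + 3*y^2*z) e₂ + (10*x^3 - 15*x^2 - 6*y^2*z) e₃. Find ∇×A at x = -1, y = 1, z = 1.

(-1, -60, 17)

(∇×A)₁ = ∂A₃/∂y − ∂A₂/∂z = -12*x*y*z - 2*x - 3*y^2 - 12*y*z
(∇×A)₂ = ∂A₁/∂z − ∂A₃/∂x = -30*x^2 + 30*x - 6*z + 6
(∇×A)₃ = ∂A₂/∂x − ∂A₁/∂y = x^2 - 8*x + 6*y*z^2 + 2*z
∇×A = (-12*x*y*z - 2*x - 3*y^2 - 12*y*z, -30*x^2 + 30*x - 6*z + 6, x^2 - 8*x + 6*y*z^2 + 2*z)
At (-1, 1, 1): (-1, -60, 17).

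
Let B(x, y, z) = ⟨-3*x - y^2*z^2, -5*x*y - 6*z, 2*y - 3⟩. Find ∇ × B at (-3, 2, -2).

(8, 16, 6)

(∇×B)₁ = ∂B₃/∂y − ∂B₂/∂z = 8
(∇×B)₂ = ∂B₁/∂z − ∂B₃/∂x = -2*y^2*z
(∇×B)₃ = ∂B₂/∂x − ∂B₁/∂y = 2*y*z^2 - 5*y
∇×B = (8, -2*y^2*z, 2*y*z^2 - 5*y)
At (-3, 2, -2): (8, 16, 6).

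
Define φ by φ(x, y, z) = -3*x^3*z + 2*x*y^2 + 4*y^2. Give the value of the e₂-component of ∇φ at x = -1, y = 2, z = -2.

8

(∇φ)_2 = ∂φ/∂y = 4*x*y + 8*y
At (-1, 2, -2): 8.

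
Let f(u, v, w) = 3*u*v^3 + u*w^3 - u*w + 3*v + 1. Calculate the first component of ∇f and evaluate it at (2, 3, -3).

(∇f)_1 = ∂f/∂u = 3*v^3 + w^3 - w
At (2, 3, -3): 57.

57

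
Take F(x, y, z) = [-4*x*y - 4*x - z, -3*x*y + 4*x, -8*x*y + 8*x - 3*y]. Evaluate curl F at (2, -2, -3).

(∇×F)₁ = ∂F₃/∂y − ∂F₂/∂z = -8*x - 3
(∇×F)₂ = ∂F₁/∂z − ∂F₃/∂x = 8*y - 9
(∇×F)₃ = ∂F₂/∂x − ∂F₁/∂y = 4*x - 3*y + 4
∇×F = (-8*x - 3, 8*y - 9, 4*x - 3*y + 4)
At (2, -2, -3): (-19, -25, 18).

(-19, -25, 18)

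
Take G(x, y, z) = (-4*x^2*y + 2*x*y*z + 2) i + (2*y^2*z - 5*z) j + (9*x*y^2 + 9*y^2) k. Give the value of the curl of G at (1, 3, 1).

(∇×G)₁ = ∂G₃/∂y − ∂G₂/∂z = 18*x*y - 2*y^2 + 18*y + 5
(∇×G)₂ = ∂G₁/∂z − ∂G₃/∂x = 2*x*y - 9*y^2
(∇×G)₃ = ∂G₂/∂x − ∂G₁/∂y = 4*x^2 - 2*x*z
∇×G = (18*x*y - 2*y^2 + 18*y + 5, 2*x*y - 9*y^2, 4*x^2 - 2*x*z)
At (1, 3, 1): (95, -75, 2).

(95, -75, 2)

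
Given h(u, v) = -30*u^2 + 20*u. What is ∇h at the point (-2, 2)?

(140, 0)

∂h/∂u = -60*u + 20
∂h/∂v = 0
∇h = (-60*u + 20, 0)
At (-2, 2): (140, 0).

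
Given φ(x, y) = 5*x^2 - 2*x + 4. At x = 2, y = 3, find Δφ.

10

∂²φ/∂x² = 10
∂²φ/∂y² = 0
∇²φ = 10
At (2, 3): 10.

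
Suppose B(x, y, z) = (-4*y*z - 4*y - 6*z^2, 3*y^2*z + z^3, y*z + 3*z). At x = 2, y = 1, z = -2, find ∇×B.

(-17, 20, -4)

(∇×B)₁ = ∂B₃/∂y − ∂B₂/∂z = -3*y^2 - 3*z^2 + z
(∇×B)₂ = ∂B₁/∂z − ∂B₃/∂x = -4*y - 12*z
(∇×B)₃ = ∂B₂/∂x − ∂B₁/∂y = 4*z + 4
∇×B = (-3*y^2 - 3*z^2 + z, -4*y - 12*z, 4*z + 4)
At (2, 1, -2): (-17, 20, -4).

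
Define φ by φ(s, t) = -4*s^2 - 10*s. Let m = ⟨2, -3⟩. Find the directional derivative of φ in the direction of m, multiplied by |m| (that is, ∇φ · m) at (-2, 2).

∂φ/∂s = -8*s - 10
∂φ/∂t = 0
∇φ at (-2, 2) = (6, 0)
∇φ · m = (6)(2) + (0)(-3) = 12

12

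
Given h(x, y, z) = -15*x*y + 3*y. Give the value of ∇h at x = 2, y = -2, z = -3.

(30, -27, 0)

∂h/∂x = -15*y
∂h/∂y = -15*x + 3
∂h/∂z = 0
∇h = (-15*y, -15*x + 3, 0)
At (2, -2, -3): (30, -27, 0).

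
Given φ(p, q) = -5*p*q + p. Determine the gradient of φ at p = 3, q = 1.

(-4, -15)

∂φ/∂p = -5*q + 1
∂φ/∂q = -5*p
∇φ = (-5*q + 1, -5*p)
At (3, 1): (-4, -15).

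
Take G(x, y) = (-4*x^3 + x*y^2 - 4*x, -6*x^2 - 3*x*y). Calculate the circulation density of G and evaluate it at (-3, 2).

42

∂G₂/∂x = -12*x - 3*y
∂G₁/∂y = 2*x*y
Scalar curl = -2*x*y - 12*x - 3*y
At (-3, 2): 42.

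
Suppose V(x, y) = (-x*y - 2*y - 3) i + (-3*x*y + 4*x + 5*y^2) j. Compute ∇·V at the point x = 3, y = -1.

∂V₁/∂x = -y
∂V₂/∂y = -3*x + 10*y
∇·V = -3*x + 9*y
At (3, -1): -18.

-18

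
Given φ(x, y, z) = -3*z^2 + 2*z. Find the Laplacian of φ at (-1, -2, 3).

-6

∂²φ/∂x² = 0
∂²φ/∂y² = 0
∂²φ/∂z² = -6
∇²φ = -6
At (-1, -2, 3): -6.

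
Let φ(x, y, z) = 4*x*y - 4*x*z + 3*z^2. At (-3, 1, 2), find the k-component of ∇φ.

24

(∇φ)_3 = ∂φ/∂z = -4*x + 6*z
At (-3, 1, 2): 24.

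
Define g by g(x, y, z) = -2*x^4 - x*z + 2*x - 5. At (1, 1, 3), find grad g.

∂g/∂x = -8*x^3 - z + 2
∂g/∂y = 0
∂g/∂z = -x
∇g = (-8*x^3 - z + 2, 0, -x)
At (1, 1, 3): (-9, 0, -1).

(-9, 0, -1)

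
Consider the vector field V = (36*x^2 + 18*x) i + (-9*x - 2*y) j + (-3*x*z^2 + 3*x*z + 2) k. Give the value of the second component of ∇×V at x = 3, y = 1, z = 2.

6

(∇×V)_2 = ∂V₁/∂z − ∂V₃/∂x
= 0 − (-3*z^2 + 3*z)
= 3*z^2 - 3*z
At (3, 1, 2): 6.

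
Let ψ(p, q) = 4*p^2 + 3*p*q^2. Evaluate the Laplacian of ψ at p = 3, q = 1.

26

∂²ψ/∂p² = 8
∂²ψ/∂q² = 6*p
∇²ψ = 6*p + 8
At (3, 1): 26.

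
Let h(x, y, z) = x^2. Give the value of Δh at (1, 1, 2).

2

∂²h/∂x² = 2
∂²h/∂y² = 0
∂²h/∂z² = 0
∇²h = 2
At (1, 1, 2): 2.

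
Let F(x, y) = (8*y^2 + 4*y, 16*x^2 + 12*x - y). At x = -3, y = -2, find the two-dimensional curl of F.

-56

∂F₂/∂x = 32*x + 12
∂F₁/∂y = 16*y + 4
Scalar curl = 32*x - 16*y + 8
At (-3, -2): -56.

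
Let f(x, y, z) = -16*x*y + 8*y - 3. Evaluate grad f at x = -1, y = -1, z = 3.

(16, 24, 0)

∂f/∂x = -16*y
∂f/∂y = -16*x + 8
∂f/∂z = 0
∇f = (-16*y, -16*x + 8, 0)
At (-1, -1, 3): (16, 24, 0).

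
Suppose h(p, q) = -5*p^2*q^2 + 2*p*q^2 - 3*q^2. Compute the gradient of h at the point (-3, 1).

∂h/∂p = -10*p*q^2 + 2*q^2
∂h/∂q = -10*p^2*q + 4*p*q - 6*q
∇h = (-10*p*q^2 + 2*q^2, -10*p^2*q + 4*p*q - 6*q)
At (-3, 1): (32, -108).

(32, -108)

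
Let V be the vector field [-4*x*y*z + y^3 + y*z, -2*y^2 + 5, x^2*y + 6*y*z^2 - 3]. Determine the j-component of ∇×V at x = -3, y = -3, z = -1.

-57

(∇×V)_2 = ∂V₁/∂z − ∂V₃/∂x
= -4*x*y + y − (2*x*y)
= -6*x*y + y
At (-3, -3, -1): -57.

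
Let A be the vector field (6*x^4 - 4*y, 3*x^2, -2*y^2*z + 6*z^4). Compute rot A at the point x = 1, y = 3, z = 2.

(∇×A)₁ = ∂A₃/∂y − ∂A₂/∂z = -4*y*z
(∇×A)₂ = ∂A₁/∂z − ∂A₃/∂x = 0
(∇×A)₃ = ∂A₂/∂x − ∂A₁/∂y = 6*x + 4
∇×A = (-4*y*z, 0, 6*x + 4)
At (1, 3, 2): (-24, 0, 10).

(-24, 0, 10)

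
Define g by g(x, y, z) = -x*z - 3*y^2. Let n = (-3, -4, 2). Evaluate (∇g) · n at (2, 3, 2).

∂g/∂x = -z
∂g/∂y = -6*y
∂g/∂z = -x
∇g at (2, 3, 2) = (-2, -18, -2)
∇g · n = (-2)(-3) + (-18)(-4) + (-2)(2) = 74

74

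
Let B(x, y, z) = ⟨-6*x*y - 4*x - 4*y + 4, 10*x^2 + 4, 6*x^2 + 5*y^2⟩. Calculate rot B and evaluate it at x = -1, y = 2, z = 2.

(∇×B)₁ = ∂B₃/∂y − ∂B₂/∂z = 10*y
(∇×B)₂ = ∂B₁/∂z − ∂B₃/∂x = -12*x
(∇×B)₃ = ∂B₂/∂x − ∂B₁/∂y = 26*x + 4
∇×B = (10*y, -12*x, 26*x + 4)
At (-1, 2, 2): (20, 12, -22).

(20, 12, -22)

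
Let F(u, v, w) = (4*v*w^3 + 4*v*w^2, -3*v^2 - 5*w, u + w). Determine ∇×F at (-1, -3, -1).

(5, -13, 0)

(∇×F)₁ = ∂F₃/∂v − ∂F₂/∂w = 5
(∇×F)₂ = ∂F₁/∂w − ∂F₃/∂u = 12*v*w^2 + 8*v*w - 1
(∇×F)₃ = ∂F₂/∂u − ∂F₁/∂v = -4*w^3 - 4*w^2
∇×F = (5, 12*v*w^2 + 8*v*w - 1, -4*w^3 - 4*w^2)
At (-1, -3, -1): (5, -13, 0).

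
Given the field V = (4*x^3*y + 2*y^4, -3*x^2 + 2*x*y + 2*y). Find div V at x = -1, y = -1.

-12

∂V₁/∂x = 12*x^2*y
∂V₂/∂y = 2*x + 2
∇·V = 12*x^2*y + 2*x + 2
At (-1, -1): -12.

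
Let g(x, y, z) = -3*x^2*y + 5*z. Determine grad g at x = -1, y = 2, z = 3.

∂g/∂x = -6*x*y
∂g/∂y = -3*x^2
∂g/∂z = 5
∇g = (-6*x*y, -3*x^2, 5)
At (-1, 2, 3): (12, -3, 5).

(12, -3, 5)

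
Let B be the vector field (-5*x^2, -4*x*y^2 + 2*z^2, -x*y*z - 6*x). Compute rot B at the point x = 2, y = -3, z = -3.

(∇×B)₁ = ∂B₃/∂y − ∂B₂/∂z = -x*z - 4*z
(∇×B)₂ = ∂B₁/∂z − ∂B₃/∂x = y*z + 6
(∇×B)₃ = ∂B₂/∂x − ∂B₁/∂y = -4*y^2
∇×B = (-x*z - 4*z, y*z + 6, -4*y^2)
At (2, -3, -3): (18, 15, -36).

(18, 15, -36)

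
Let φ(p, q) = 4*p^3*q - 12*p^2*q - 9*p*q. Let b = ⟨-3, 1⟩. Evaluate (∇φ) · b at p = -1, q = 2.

∂φ/∂p = 12*p^2*q - 24*p*q - 9*q
∂φ/∂q = 4*p^3 - 12*p^2 - 9*p
∇φ at (-1, 2) = (54, -7)
∇φ · b = (54)(-3) + (-7)(1) = -169

-169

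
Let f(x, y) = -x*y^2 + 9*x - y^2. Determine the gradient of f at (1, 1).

∂f/∂x = -y^2 + 9
∂f/∂y = -2*x*y - 2*y
∇f = (-y^2 + 9, -2*x*y - 2*y)
At (1, 1): (8, -4).

(8, -4)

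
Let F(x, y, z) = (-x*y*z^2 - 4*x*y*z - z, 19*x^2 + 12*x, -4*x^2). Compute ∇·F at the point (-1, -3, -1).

-9

∂F₁/∂x = -y*z^2 - 4*y*z
∂F₂/∂y = 0
∂F₃/∂z = 0
∇·F = -y*z^2 - 4*y*z
At (-1, -3, -1): -9.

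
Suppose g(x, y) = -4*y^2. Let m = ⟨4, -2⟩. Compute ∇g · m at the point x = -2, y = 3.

48

∂g/∂x = 0
∂g/∂y = -8*y
∇g at (-2, 3) = (0, -24)
∇g · m = (0)(4) + (-24)(-2) = 48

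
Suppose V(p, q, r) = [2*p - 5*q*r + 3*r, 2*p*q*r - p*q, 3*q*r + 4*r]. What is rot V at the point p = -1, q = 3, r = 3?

(∇×V)₁ = ∂V₃/∂q − ∂V₂/∂r = -2*p*q + 3*r
(∇×V)₂ = ∂V₁/∂r − ∂V₃/∂p = -5*q + 3
(∇×V)₃ = ∂V₂/∂p − ∂V₁/∂q = 2*q*r - q + 5*r
∇×V = (-2*p*q + 3*r, -5*q + 3, 2*q*r - q + 5*r)
At (-1, 3, 3): (15, -12, 30).

(15, -12, 30)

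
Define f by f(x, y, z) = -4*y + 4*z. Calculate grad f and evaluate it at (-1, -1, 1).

(0, -4, 4)

∂f/∂x = 0
∂f/∂y = -4
∂f/∂z = 4
∇f = (0, -4, 4)
At (-1, -1, 1): (0, -4, 4).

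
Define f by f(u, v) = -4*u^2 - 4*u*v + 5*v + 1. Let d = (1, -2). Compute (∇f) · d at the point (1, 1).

-14

∂f/∂u = -8*u - 4*v
∂f/∂v = -4*u + 5
∇f at (1, 1) = (-12, 1)
∇f · d = (-12)(1) + (1)(-2) = -14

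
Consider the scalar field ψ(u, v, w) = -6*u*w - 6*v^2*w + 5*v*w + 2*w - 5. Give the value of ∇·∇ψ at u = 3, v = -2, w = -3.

36

∂²ψ/∂u² = 0
∂²ψ/∂v² = -12*w
∂²ψ/∂w² = 0
∇²ψ = -12*w
At (3, -2, -3): 36.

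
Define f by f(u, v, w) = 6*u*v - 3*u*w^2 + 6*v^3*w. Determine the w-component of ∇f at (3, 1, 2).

(∇f)_3 = ∂f/∂w = -6*u*w + 6*v^3
At (3, 1, 2): -30.

-30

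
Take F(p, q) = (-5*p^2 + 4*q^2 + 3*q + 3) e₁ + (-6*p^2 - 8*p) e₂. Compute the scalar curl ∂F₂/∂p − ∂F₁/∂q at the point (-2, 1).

5

∂F₂/∂p = -12*p - 8
∂F₁/∂q = 8*q + 3
Scalar curl = -12*p - 8*q - 11
At (-2, 1): 5.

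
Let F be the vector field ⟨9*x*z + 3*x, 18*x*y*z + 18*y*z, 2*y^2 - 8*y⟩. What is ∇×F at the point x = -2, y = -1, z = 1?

(∇×F)₁ = ∂F₃/∂y − ∂F₂/∂z = -18*x*y - 14*y - 8
(∇×F)₂ = ∂F₁/∂z − ∂F₃/∂x = 9*x
(∇×F)₃ = ∂F₂/∂x − ∂F₁/∂y = 18*y*z
∇×F = (-18*x*y - 14*y - 8, 9*x, 18*y*z)
At (-2, -1, 1): (-30, -18, -18).

(-30, -18, -18)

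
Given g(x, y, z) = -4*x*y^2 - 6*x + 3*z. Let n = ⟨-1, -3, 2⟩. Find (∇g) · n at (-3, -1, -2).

∂g/∂x = -4*y^2 - 6
∂g/∂y = -8*x*y
∂g/∂z = 3
∇g at (-3, -1, -2) = (-10, -24, 3)
∇g · n = (-10)(-1) + (-24)(-3) + (3)(2) = 88

88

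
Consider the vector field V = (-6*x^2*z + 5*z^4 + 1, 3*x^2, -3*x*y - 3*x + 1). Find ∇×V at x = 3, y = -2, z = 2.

(∇×V)₁ = ∂V₃/∂y − ∂V₂/∂z = -3*x
(∇×V)₂ = ∂V₁/∂z − ∂V₃/∂x = -6*x^2 + 3*y + 20*z^3 + 3
(∇×V)₃ = ∂V₂/∂x − ∂V₁/∂y = 6*x
∇×V = (-3*x, -6*x^2 + 3*y + 20*z^3 + 3, 6*x)
At (3, -2, 2): (-9, 103, 18).

(-9, 103, 18)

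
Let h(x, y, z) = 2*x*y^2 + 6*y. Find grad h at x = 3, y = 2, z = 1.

∂h/∂x = 2*y^2
∂h/∂y = 4*x*y + 6
∂h/∂z = 0
∇h = (2*y^2, 4*x*y + 6, 0)
At (3, 2, 1): (8, 30, 0).

(8, 30, 0)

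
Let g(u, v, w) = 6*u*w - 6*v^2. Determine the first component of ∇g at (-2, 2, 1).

6

(∇g)_1 = ∂g/∂u = 6*w
At (-2, 2, 1): 6.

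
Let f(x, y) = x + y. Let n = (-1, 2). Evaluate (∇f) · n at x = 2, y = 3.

∂f/∂x = 1
∂f/∂y = 1
∇f at (2, 3) = (1, 1)
∇f · n = (1)(-1) + (1)(2) = 1

1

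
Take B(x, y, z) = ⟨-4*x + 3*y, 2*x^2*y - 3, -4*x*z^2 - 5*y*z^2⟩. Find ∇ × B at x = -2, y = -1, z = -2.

(∇×B)₁ = ∂B₃/∂y − ∂B₂/∂z = -5*z^2
(∇×B)₂ = ∂B₁/∂z − ∂B₃/∂x = 4*z^2
(∇×B)₃ = ∂B₂/∂x − ∂B₁/∂y = 4*x*y - 3
∇×B = (-5*z^2, 4*z^2, 4*x*y - 3)
At (-2, -1, -2): (-20, 16, 5).

(-20, 16, 5)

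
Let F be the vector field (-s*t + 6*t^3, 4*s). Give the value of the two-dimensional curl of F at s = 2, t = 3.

-156

∂F₂/∂s = 4
∂F₁/∂t = -s + 18*t^2
Scalar curl = s - 18*t^2 + 4
At (2, 3): -156.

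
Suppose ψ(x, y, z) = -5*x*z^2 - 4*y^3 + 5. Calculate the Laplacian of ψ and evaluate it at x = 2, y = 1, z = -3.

∂²ψ/∂x² = 0
∂²ψ/∂y² = -24*y
∂²ψ/∂z² = -10*x
∇²ψ = -10*x - 24*y
At (2, 1, -3): -44.

-44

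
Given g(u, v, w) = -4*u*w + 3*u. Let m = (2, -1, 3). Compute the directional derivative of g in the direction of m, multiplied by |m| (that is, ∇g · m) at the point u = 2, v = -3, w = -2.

∂g/∂u = -4*w + 3
∂g/∂v = 0
∂g/∂w = -4*u
∇g at (2, -3, -2) = (11, 0, -8)
∇g · m = (11)(2) + (0)(-1) + (-8)(3) = -2

-2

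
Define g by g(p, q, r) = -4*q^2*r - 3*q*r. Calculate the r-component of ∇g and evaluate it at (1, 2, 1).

-22

(∇g)_3 = ∂g/∂r = -4*q^2 - 3*q
At (1, 2, 1): -22.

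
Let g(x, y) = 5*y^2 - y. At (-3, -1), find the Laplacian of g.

∂²g/∂x² = 0
∂²g/∂y² = 10
∇²g = 10
At (-3, -1): 10.

10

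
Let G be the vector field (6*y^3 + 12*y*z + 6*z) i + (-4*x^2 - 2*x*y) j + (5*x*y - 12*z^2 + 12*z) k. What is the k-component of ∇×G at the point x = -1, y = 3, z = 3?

(∇×G)_3 = ∂G₂/∂x − ∂G₁/∂y
= -8*x - 2*y − (18*y^2 + 12*z)
= -8*x - 18*y^2 - 2*y - 12*z
At (-1, 3, 3): -196.

-196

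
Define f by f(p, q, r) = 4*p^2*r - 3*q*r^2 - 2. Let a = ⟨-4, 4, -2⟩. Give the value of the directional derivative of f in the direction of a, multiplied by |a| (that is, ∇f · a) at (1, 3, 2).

∂f/∂p = 8*p*r
∂f/∂q = -3*r^2
∂f/∂r = 4*p^2 - 6*q*r
∇f at (1, 3, 2) = (16, -12, -32)
∇f · a = (16)(-4) + (-12)(4) + (-32)(-2) = -48

-48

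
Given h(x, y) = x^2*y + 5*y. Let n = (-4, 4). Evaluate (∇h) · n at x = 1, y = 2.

8

∂h/∂x = 2*x*y
∂h/∂y = x^2 + 5
∇h at (1, 2) = (4, 6)
∇h · n = (4)(-4) + (6)(4) = 8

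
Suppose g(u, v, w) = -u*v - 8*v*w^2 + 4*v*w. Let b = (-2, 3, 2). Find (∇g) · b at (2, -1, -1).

∂g/∂u = -v
∂g/∂v = -u - 8*w^2 + 4*w
∂g/∂w = -16*v*w + 4*v
∇g at (2, -1, -1) = (1, -14, -20)
∇g · b = (1)(-2) + (-14)(3) + (-20)(2) = -84

-84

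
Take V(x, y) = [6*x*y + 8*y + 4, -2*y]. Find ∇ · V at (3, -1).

∂V₁/∂x = 6*y
∂V₂/∂y = -2
∇·V = 6*y - 2
At (3, -1): -8.

-8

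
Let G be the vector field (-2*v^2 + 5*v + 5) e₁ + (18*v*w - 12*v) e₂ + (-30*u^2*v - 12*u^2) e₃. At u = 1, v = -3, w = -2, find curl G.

(∇×G)₁ = ∂G₃/∂v − ∂G₂/∂w = -30*u^2 - 18*v
(∇×G)₂ = ∂G₁/∂w − ∂G₃/∂u = 60*u*v + 24*u
(∇×G)₃ = ∂G₂/∂u − ∂G₁/∂v = 4*v - 5
∇×G = (-30*u^2 - 18*v, 60*u*v + 24*u, 4*v - 5)
At (1, -3, -2): (24, -156, -17).

(24, -156, -17)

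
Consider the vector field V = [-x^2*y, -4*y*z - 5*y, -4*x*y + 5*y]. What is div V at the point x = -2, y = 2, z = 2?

∂V₁/∂x = -2*x*y
∂V₂/∂y = -4*z - 5
∂V₃/∂z = 0
∇·V = -2*x*y - 4*z - 5
At (-2, 2, 2): -5.

-5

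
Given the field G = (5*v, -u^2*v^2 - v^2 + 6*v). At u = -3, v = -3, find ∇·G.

∂G₁/∂u = 0
∂G₂/∂v = -2*u^2*v - 2*v + 6
∇·G = -2*u^2*v - 2*v + 6
At (-3, -3): 66.

66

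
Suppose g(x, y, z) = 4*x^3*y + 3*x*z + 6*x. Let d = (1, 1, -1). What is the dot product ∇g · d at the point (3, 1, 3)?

∂g/∂x = 12*x^2*y + 3*z + 6
∂g/∂y = 4*x^3
∂g/∂z = 3*x
∇g at (3, 1, 3) = (123, 108, 9)
∇g · d = (123)(1) + (108)(1) + (9)(-1) = 222

222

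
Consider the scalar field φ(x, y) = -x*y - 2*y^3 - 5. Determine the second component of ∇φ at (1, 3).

(∇φ)_2 = ∂φ/∂y = -x - 6*y^2
At (1, 3): -55.

-55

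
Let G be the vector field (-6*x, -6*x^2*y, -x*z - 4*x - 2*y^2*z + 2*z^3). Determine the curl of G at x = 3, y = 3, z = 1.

(∇×G)₁ = ∂G₃/∂y − ∂G₂/∂z = -4*y*z
(∇×G)₂ = ∂G₁/∂z − ∂G₃/∂x = z + 4
(∇×G)₃ = ∂G₂/∂x − ∂G₁/∂y = -12*x*y
∇×G = (-4*y*z, z + 4, -12*x*y)
At (3, 3, 1): (-12, 5, -108).

(-12, 5, -108)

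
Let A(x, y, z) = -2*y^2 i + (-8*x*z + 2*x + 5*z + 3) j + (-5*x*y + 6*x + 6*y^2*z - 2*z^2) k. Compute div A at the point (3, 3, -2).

62

∂A₁/∂x = 0
∂A₂/∂y = 0
∂A₃/∂z = 6*y^2 - 4*z
∇·A = 6*y^2 - 4*z
At (3, 3, -2): 62.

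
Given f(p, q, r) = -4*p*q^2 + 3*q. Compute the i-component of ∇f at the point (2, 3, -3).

(∇f)_1 = ∂f/∂p = -4*q^2
At (2, 3, -3): -36.

-36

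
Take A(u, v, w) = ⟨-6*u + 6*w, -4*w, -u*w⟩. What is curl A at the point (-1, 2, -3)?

(4, 3, 0)

(∇×A)₁ = ∂A₃/∂v − ∂A₂/∂w = 4
(∇×A)₂ = ∂A₁/∂w − ∂A₃/∂u = w + 6
(∇×A)₃ = ∂A₂/∂u − ∂A₁/∂v = 0
∇×A = (4, w + 6, 0)
At (-1, 2, -3): (4, 3, 0).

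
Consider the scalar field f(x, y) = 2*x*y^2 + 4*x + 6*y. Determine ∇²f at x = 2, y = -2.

∂²f/∂x² = 0
∂²f/∂y² = 4*x
∇²f = 4*x
At (2, -2): 8.

8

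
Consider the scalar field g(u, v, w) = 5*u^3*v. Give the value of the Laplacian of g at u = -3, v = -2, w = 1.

180

∂²g/∂u² = 30*u*v
∂²g/∂v² = 0
∂²g/∂w² = 0
∇²g = 30*u*v
At (-3, -2, 1): 180.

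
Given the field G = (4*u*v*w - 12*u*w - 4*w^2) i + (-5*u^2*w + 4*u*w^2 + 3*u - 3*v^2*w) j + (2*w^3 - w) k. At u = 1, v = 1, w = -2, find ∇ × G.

(24, 8, 47)

(∇×G)₁ = ∂G₃/∂v − ∂G₂/∂w = 5*u^2 - 8*u*w + 3*v^2
(∇×G)₂ = ∂G₁/∂w − ∂G₃/∂u = 4*u*v - 12*u - 8*w
(∇×G)₃ = ∂G₂/∂u − ∂G₁/∂v = -14*u*w + 4*w^2 + 3
∇×G = (5*u^2 - 8*u*w + 3*v^2, 4*u*v - 12*u - 8*w, -14*u*w + 4*w^2 + 3)
At (1, 1, -2): (24, 8, 47).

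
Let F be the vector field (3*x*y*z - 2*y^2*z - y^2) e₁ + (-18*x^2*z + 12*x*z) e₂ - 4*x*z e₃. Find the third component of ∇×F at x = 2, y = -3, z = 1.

-84

(∇×F)_3 = ∂F₂/∂x − ∂F₁/∂y
= -36*x*z + 12*z − (3*x*z - 4*y*z - 2*y)
= -39*x*z + 4*y*z + 2*y + 12*z
At (2, -3, 1): -84.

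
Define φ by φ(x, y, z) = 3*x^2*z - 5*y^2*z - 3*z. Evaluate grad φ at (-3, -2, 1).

∂φ/∂x = 6*x*z
∂φ/∂y = -10*y*z
∂φ/∂z = 3*x^2 - 5*y^2 - 3
∇φ = (6*x*z, -10*y*z, 3*x^2 - 5*y^2 - 3)
At (-3, -2, 1): (-18, 20, 4).

(-18, 20, 4)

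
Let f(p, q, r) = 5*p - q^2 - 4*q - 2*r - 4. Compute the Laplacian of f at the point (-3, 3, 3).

∂²f/∂p² = 0
∂²f/∂q² = -2
∂²f/∂r² = 0
∇²f = -2
At (-3, 3, 3): -2.

-2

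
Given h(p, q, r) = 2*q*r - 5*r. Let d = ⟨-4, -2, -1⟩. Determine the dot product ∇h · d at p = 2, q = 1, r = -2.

11

∂h/∂p = 0
∂h/∂q = 2*r
∂h/∂r = 2*q - 5
∇h at (2, 1, -2) = (0, -4, -3)
∇h · d = (0)(-4) + (-4)(-2) + (-3)(-1) = 11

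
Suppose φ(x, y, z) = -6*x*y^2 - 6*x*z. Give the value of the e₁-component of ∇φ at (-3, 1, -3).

12

(∇φ)_1 = ∂φ/∂x = -6*y^2 - 6*z
At (-3, 1, -3): 12.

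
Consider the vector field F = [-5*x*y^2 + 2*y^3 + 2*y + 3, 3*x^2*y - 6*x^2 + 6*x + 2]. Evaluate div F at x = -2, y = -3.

-33

∂F₁/∂x = -5*y^2
∂F₂/∂y = 3*x^2
∇·F = 3*x^2 - 5*y^2
At (-2, -3): -33.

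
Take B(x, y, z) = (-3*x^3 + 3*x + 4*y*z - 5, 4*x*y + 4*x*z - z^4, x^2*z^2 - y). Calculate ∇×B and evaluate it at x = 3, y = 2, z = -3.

(-121, -46, 8)

(∇×B)₁ = ∂B₃/∂y − ∂B₂/∂z = -4*x + 4*z^3 - 1
(∇×B)₂ = ∂B₁/∂z − ∂B₃/∂x = -2*x*z^2 + 4*y
(∇×B)₃ = ∂B₂/∂x − ∂B₁/∂y = 4*y
∇×B = (-4*x + 4*z^3 - 1, -2*x*z^2 + 4*y, 4*y)
At (3, 2, -3): (-121, -46, 8).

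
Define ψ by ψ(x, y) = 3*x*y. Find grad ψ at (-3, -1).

∂ψ/∂x = 3*y
∂ψ/∂y = 3*x
∇ψ = (3*y, 3*x)
At (-3, -1): (-3, -9).

(-3, -9)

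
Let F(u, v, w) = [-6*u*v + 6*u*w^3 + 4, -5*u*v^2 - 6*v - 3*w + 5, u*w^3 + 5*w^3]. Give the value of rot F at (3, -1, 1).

(3, 53, 13)

(∇×F)₁ = ∂F₃/∂v − ∂F₂/∂w = 3
(∇×F)₂ = ∂F₁/∂w − ∂F₃/∂u = 18*u*w^2 - w^3
(∇×F)₃ = ∂F₂/∂u − ∂F₁/∂v = 6*u - 5*v^2
∇×F = (3, 18*u*w^2 - w^3, 6*u - 5*v^2)
At (3, -1, 1): (3, 53, 13).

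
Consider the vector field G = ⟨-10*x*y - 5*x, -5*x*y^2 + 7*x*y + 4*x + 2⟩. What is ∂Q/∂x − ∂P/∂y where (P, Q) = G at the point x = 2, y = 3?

∂G₂/∂x = -5*y^2 + 7*y + 4
∂G₁/∂y = -10*x
Scalar curl = 10*x - 5*y^2 + 7*y + 4
At (2, 3): 0.

0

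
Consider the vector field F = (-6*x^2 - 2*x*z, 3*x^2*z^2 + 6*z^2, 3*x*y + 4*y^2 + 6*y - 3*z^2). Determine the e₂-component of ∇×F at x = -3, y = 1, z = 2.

(∇×F)_2 = ∂F₁/∂z − ∂F₃/∂x
= -2*x − (3*y)
= -2*x - 3*y
At (-3, 1, 2): 3.

3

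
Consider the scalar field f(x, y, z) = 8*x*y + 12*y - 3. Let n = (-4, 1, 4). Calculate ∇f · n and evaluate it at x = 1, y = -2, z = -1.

84

∂f/∂x = 8*y
∂f/∂y = 8*x + 12
∂f/∂z = 0
∇f at (1, -2, -1) = (-16, 20, 0)
∇f · n = (-16)(-4) + (20)(1) + (0)(4) = 84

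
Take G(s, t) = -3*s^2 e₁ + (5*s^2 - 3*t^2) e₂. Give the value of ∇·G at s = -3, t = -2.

∂G₁/∂s = -6*s
∂G₂/∂t = -6*t
∇·G = -6*s - 6*t
At (-3, -2): 30.

30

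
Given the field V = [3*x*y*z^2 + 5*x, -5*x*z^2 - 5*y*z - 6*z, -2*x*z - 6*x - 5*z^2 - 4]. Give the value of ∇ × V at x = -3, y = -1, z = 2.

(∇×V)₁ = ∂V₃/∂y − ∂V₂/∂z = 10*x*z + 5*y + 6
(∇×V)₂ = ∂V₁/∂z − ∂V₃/∂x = 6*x*y*z + 2*z + 6
(∇×V)₃ = ∂V₂/∂x − ∂V₁/∂y = -3*x*z^2 - 5*z^2
∇×V = (10*x*z + 5*y + 6, 6*x*y*z + 2*z + 6, -3*x*z^2 - 5*z^2)
At (-3, -1, 2): (-59, 46, 16).

(-59, 46, 16)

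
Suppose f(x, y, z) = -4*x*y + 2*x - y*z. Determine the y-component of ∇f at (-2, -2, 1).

(∇f)_2 = ∂f/∂y = -4*x - z
At (-2, -2, 1): 7.

7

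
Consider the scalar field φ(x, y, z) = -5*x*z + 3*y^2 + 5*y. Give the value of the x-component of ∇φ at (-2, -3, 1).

-5

(∇φ)_1 = ∂φ/∂x = -5*z
At (-2, -3, 1): -5.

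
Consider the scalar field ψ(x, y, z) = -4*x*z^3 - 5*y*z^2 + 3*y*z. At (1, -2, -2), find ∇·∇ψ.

∂²ψ/∂x² = 0
∂²ψ/∂y² = 0
∂²ψ/∂z² = -2*(12*x*z + 5*y)
∇²ψ = -24*x*z - 10*y
At (1, -2, -2): 68.

68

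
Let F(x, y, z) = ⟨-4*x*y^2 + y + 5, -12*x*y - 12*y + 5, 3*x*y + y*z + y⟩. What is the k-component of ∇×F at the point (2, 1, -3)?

(∇×F)_3 = ∂F₂/∂x − ∂F₁/∂y
= -12*y − (-8*x*y + 1)
= 8*x*y - 12*y - 1
At (2, 1, -3): 3.

3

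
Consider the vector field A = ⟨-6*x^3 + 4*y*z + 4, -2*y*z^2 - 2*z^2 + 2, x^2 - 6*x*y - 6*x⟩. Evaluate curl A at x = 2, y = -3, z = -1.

(-4, -28, 4)

(∇×A)₁ = ∂A₃/∂y − ∂A₂/∂z = -6*x + 4*y*z + 4*z
(∇×A)₂ = ∂A₁/∂z − ∂A₃/∂x = -2*x + 10*y + 6
(∇×A)₃ = ∂A₂/∂x − ∂A₁/∂y = -4*z
∇×A = (-6*x + 4*y*z + 4*z, -2*x + 10*y + 6, -4*z)
At (2, -3, -1): (-4, -28, 4).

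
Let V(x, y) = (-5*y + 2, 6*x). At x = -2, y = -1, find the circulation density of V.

11

∂V₂/∂x = 6
∂V₁/∂y = -5
Scalar curl = 11
At (-2, -1): 11.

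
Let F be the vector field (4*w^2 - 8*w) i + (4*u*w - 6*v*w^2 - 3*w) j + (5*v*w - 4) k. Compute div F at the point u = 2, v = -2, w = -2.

∂F₁/∂u = 0
∂F₂/∂v = -6*w^2
∂F₃/∂w = 5*v
∇·F = 5*v - 6*w^2
At (2, -2, -2): -34.

-34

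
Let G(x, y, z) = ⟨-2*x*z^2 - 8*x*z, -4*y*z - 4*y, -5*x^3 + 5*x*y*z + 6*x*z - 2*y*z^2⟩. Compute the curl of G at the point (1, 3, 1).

(15, -18, 0)

(∇×G)₁ = ∂G₃/∂y − ∂G₂/∂z = 5*x*z + 4*y - 2*z^2
(∇×G)₂ = ∂G₁/∂z − ∂G₃/∂x = 15*x^2 - 4*x*z - 8*x - 5*y*z - 6*z
(∇×G)₃ = ∂G₂/∂x − ∂G₁/∂y = 0
∇×G = (5*x*z + 4*y - 2*z^2, 15*x^2 - 4*x*z - 8*x - 5*y*z - 6*z, 0)
At (1, 3, 1): (15, -18, 0).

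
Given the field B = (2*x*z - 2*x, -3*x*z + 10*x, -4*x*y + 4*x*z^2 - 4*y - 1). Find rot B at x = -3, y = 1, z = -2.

(∇×B)₁ = ∂B₃/∂y − ∂B₂/∂z = -x - 4
(∇×B)₂ = ∂B₁/∂z − ∂B₃/∂x = 2*x + 4*y - 4*z^2
(∇×B)₃ = ∂B₂/∂x − ∂B₁/∂y = -3*z + 10
∇×B = (-x - 4, 2*x + 4*y - 4*z^2, -3*z + 10)
At (-3, 1, -2): (-1, -18, 16).

(-1, -18, 16)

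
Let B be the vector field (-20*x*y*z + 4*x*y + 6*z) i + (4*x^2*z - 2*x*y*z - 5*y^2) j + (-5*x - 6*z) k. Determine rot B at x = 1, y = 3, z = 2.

(2, -49, 40)

(∇×B)₁ = ∂B₃/∂y − ∂B₂/∂z = -4*x^2 + 2*x*y
(∇×B)₂ = ∂B₁/∂z − ∂B₃/∂x = -20*x*y + 11
(∇×B)₃ = ∂B₂/∂x − ∂B₁/∂y = 28*x*z - 4*x - 2*y*z
∇×B = (-4*x^2 + 2*x*y, -20*x*y + 11, 28*x*z - 4*x - 2*y*z)
At (1, 3, 2): (2, -49, 40).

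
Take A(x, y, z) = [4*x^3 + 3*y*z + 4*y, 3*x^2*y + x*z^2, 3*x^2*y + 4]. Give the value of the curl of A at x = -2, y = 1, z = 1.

(∇×A)₁ = ∂A₃/∂y − ∂A₂/∂z = 3*x^2 - 2*x*z
(∇×A)₂ = ∂A₁/∂z − ∂A₃/∂x = -6*x*y + 3*y
(∇×A)₃ = ∂A₂/∂x − ∂A₁/∂y = 6*x*y + z^2 - 3*z - 4
∇×A = (3*x^2 - 2*x*z, -6*x*y + 3*y, 6*x*y + z^2 - 3*z - 4)
At (-2, 1, 1): (16, 15, -18).

(16, 15, -18)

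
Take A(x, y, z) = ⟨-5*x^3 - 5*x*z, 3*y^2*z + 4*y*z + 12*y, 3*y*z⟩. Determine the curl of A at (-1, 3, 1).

(∇×A)₁ = ∂A₃/∂y − ∂A₂/∂z = -3*y^2 - 4*y + 3*z
(∇×A)₂ = ∂A₁/∂z − ∂A₃/∂x = -5*x
(∇×A)₃ = ∂A₂/∂x − ∂A₁/∂y = 0
∇×A = (-3*y^2 - 4*y + 3*z, -5*x, 0)
At (-1, 3, 1): (-36, 5, 0).

(-36, 5, 0)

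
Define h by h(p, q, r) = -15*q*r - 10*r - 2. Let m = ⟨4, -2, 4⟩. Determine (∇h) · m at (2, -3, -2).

80

∂h/∂p = 0
∂h/∂q = -15*r
∂h/∂r = -15*q - 10
∇h at (2, -3, -2) = (0, 30, 35)
∇h · m = (0)(4) + (30)(-2) + (35)(4) = 80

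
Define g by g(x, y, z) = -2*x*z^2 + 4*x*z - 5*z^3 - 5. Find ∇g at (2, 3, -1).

∂g/∂x = -2*z^2 + 4*z
∂g/∂y = 0
∂g/∂z = -4*x*z + 4*x - 15*z^2
∇g = (-2*z^2 + 4*z, 0, -4*x*z + 4*x - 15*z^2)
At (2, 3, -1): (-6, 0, 1).

(-6, 0, 1)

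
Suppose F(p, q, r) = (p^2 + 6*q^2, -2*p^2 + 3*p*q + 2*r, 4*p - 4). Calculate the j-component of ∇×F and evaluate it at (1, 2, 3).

(∇×F)_2 = ∂F₁/∂r − ∂F₃/∂p
= 0 − (4)
= -4
At (1, 2, 3): -4.

-4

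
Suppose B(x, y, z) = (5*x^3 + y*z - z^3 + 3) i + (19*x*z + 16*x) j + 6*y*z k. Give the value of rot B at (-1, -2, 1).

(∇×B)₁ = ∂B₃/∂y − ∂B₂/∂z = -19*x + 6*z
(∇×B)₂ = ∂B₁/∂z − ∂B₃/∂x = y - 3*z^2
(∇×B)₃ = ∂B₂/∂x − ∂B₁/∂y = 18*z + 16
∇×B = (-19*x + 6*z, y - 3*z^2, 18*z + 16)
At (-1, -2, 1): (25, -5, 34).

(25, -5, 34)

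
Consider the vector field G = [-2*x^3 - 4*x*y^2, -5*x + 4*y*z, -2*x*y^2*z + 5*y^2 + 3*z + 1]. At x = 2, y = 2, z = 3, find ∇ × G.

(∇×G)₁ = ∂G₃/∂y − ∂G₂/∂z = -4*x*y*z + 6*y
(∇×G)₂ = ∂G₁/∂z − ∂G₃/∂x = 2*y^2*z
(∇×G)₃ = ∂G₂/∂x − ∂G₁/∂y = 8*x*y - 5
∇×G = (-4*x*y*z + 6*y, 2*y^2*z, 8*x*y - 5)
At (2, 2, 3): (-36, 24, 27).

(-36, 24, 27)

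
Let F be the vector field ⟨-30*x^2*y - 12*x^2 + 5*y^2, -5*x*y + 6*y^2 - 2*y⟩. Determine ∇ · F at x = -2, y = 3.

∂F₁/∂x = -60*x*y - 24*x
∂F₂/∂y = -5*x + 12*y - 2
∇·F = -60*x*y - 29*x + 12*y - 2
At (-2, 3): 452.

452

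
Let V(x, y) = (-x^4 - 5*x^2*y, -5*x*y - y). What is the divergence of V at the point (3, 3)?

∂V₁/∂x = -4*x^3 - 10*x*y
∂V₂/∂y = -5*x - 1
∇·V = -4*x^3 - 10*x*y - 5*x - 1
At (3, 3): -214.

-214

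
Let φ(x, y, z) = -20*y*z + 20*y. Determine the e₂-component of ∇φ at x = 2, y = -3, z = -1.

(∇φ)_2 = ∂φ/∂y = -20*z + 20
At (2, -3, -1): 40.

40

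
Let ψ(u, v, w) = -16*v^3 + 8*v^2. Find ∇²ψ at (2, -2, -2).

208

∂²ψ/∂u² = 0
∂²ψ/∂v² = 16*(-6*v + 1)
∂²ψ/∂w² = 0
∇²ψ = -96*v + 16
At (2, -2, -2): 208.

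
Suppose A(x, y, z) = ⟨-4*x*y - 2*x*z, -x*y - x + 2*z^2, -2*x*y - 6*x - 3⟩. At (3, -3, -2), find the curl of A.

(2, -6, 14)

(∇×A)₁ = ∂A₃/∂y − ∂A₂/∂z = -2*x - 4*z
(∇×A)₂ = ∂A₁/∂z − ∂A₃/∂x = -2*x + 2*y + 6
(∇×A)₃ = ∂A₂/∂x − ∂A₁/∂y = 4*x - y - 1
∇×A = (-2*x - 4*z, -2*x + 2*y + 6, 4*x - y - 1)
At (3, -3, -2): (2, -6, 14).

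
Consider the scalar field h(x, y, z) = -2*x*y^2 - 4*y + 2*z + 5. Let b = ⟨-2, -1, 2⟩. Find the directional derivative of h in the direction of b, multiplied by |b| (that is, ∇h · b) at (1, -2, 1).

16

∂h/∂x = -2*y^2
∂h/∂y = -4*x*y - 4
∂h/∂z = 2
∇h at (1, -2, 1) = (-8, 4, 2)
∇h · b = (-8)(-2) + (4)(-1) + (2)(2) = 16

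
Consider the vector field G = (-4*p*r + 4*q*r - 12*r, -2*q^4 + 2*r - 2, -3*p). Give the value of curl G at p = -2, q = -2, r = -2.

(-2, -9, 8)

(∇×G)₁ = ∂G₃/∂q − ∂G₂/∂r = -2
(∇×G)₂ = ∂G₁/∂r − ∂G₃/∂p = -4*p + 4*q - 9
(∇×G)₃ = ∂G₂/∂p − ∂G₁/∂q = -4*r
∇×G = (-2, -4*p + 4*q - 9, -4*r)
At (-2, -2, -2): (-2, -9, 8).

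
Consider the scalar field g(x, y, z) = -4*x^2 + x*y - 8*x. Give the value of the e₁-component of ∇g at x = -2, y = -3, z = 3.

5

(∇g)_1 = ∂g/∂x = -8*x + y - 8
At (-2, -3, 3): 5.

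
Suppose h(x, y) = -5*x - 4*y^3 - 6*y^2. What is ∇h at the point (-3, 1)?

∂h/∂x = -5
∂h/∂y = -12*y^2 - 12*y
∇h = (-5, -12*y^2 - 12*y)
At (-3, 1): (-5, -24).

(-5, -24)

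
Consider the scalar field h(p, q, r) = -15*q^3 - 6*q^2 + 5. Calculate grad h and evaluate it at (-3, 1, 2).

∂h/∂p = 0
∂h/∂q = -45*q^2 - 12*q
∂h/∂r = 0
∇h = (0, -45*q^2 - 12*q, 0)
At (-3, 1, 2): (0, -57, 0).

(0, -57, 0)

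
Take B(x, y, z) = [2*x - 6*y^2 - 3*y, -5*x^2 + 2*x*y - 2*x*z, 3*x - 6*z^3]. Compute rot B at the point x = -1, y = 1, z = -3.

(∇×B)₁ = ∂B₃/∂y − ∂B₂/∂z = 2*x
(∇×B)₂ = ∂B₁/∂z − ∂B₃/∂x = -3
(∇×B)₃ = ∂B₂/∂x − ∂B₁/∂y = -10*x + 14*y - 2*z + 3
∇×B = (2*x, -3, -10*x + 14*y - 2*z + 3)
At (-1, 1, -3): (-2, -3, 33).

(-2, -3, 33)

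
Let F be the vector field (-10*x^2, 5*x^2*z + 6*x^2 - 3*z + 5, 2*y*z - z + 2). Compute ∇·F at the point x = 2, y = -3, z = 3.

-47

∂F₁/∂x = -20*x
∂F₂/∂y = 0
∂F₃/∂z = 2*y - 1
∇·F = -20*x + 2*y - 1
At (2, -3, 3): -47.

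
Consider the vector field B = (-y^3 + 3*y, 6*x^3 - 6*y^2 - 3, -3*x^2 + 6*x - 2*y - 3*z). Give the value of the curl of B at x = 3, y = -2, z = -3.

(∇×B)₁ = ∂B₃/∂y − ∂B₂/∂z = -2
(∇×B)₂ = ∂B₁/∂z − ∂B₃/∂x = 6*x - 6
(∇×B)₃ = ∂B₂/∂x − ∂B₁/∂y = 18*x^2 + 3*y^2 - 3
∇×B = (-2, 6*x - 6, 18*x^2 + 3*y^2 - 3)
At (3, -2, -3): (-2, 12, 171).

(-2, 12, 171)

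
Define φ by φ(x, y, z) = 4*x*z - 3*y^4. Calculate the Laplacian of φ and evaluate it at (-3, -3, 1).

∂²φ/∂x² = 0
∂²φ/∂y² = -36*y^2
∂²φ/∂z² = 0
∇²φ = -36*y^2
At (-3, -3, 1): -324.

-324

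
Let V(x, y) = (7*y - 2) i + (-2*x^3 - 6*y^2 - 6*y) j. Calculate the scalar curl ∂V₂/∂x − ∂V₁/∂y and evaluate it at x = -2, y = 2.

∂V₂/∂x = -6*x^2
∂V₁/∂y = 7
Scalar curl = -6*x^2 - 7
At (-2, 2): -31.

-31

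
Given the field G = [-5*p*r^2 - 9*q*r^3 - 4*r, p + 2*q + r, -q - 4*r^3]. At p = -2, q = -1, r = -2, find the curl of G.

(∇×G)₁ = ∂G₃/∂q − ∂G₂/∂r = -2
(∇×G)₂ = ∂G₁/∂r − ∂G₃/∂p = -10*p*r - 27*q*r^2 - 4
(∇×G)₃ = ∂G₂/∂p − ∂G₁/∂q = 9*r^3 + 1
∇×G = (-2, -10*p*r - 27*q*r^2 - 4, 9*r^3 + 1)
At (-2, -1, -2): (-2, 64, -71).

(-2, 64, -71)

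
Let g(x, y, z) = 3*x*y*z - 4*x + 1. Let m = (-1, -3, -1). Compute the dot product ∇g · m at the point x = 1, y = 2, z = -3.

43

∂g/∂x = 3*y*z - 4
∂g/∂y = 3*x*z
∂g/∂z = 3*x*y
∇g at (1, 2, -3) = (-22, -9, 6)
∇g · m = (-22)(-1) + (-9)(-3) + (6)(-1) = 43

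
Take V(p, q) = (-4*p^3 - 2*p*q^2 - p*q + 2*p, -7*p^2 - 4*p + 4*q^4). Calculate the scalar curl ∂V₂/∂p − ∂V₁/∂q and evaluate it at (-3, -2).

59

∂V₂/∂p = -14*p - 4
∂V₁/∂q = -4*p*q - p
Scalar curl = 4*p*q - 13*p - 4
At (-3, -2): 59.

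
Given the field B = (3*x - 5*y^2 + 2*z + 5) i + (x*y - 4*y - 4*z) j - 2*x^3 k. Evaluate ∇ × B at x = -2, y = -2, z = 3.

(∇×B)₁ = ∂B₃/∂y − ∂B₂/∂z = 4
(∇×B)₂ = ∂B₁/∂z − ∂B₃/∂x = 6*x^2 + 2
(∇×B)₃ = ∂B₂/∂x − ∂B₁/∂y = 11*y
∇×B = (4, 6*x^2 + 2, 11*y)
At (-2, -2, 3): (4, 26, -22).

(4, 26, -22)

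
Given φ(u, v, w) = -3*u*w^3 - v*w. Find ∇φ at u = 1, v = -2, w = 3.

∂φ/∂u = -3*w^3
∂φ/∂v = -w
∂φ/∂w = -9*u*w^2 - v
∇φ = (-3*w^3, -w, -9*u*w^2 - v)
At (1, -2, 3): (-81, -3, -79).

(-81, -3, -79)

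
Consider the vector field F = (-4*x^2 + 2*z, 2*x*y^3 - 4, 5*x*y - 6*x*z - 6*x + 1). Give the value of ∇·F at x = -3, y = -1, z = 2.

∂F₁/∂x = -8*x
∂F₂/∂y = 6*x*y^2
∂F₃/∂z = -6*x
∇·F = 6*x*y^2 - 14*x
At (-3, -1, 2): 24.

24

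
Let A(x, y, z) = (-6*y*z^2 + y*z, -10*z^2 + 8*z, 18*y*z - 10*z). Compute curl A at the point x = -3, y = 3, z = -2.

(∇×A)₁ = ∂A₃/∂y − ∂A₂/∂z = 38*z - 8
(∇×A)₂ = ∂A₁/∂z − ∂A₃/∂x = -12*y*z + y
(∇×A)₃ = ∂A₂/∂x − ∂A₁/∂y = 6*z^2 - z
∇×A = (38*z - 8, -12*y*z + y, 6*z^2 - z)
At (-3, 3, -2): (-84, 75, 26).

(-84, 75, 26)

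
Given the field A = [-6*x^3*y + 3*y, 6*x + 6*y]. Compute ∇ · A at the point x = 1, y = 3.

-48

∂A₁/∂x = -18*x^2*y
∂A₂/∂y = 6
∇·A = -18*x^2*y + 6
At (1, 3): -48.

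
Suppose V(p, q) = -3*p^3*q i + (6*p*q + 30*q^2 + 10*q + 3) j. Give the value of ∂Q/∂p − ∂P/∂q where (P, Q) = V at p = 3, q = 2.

93

∂V₂/∂p = 6*q
∂V₁/∂q = -3*p^3
Scalar curl = 3*p^3 + 6*q
At (3, 2): 93.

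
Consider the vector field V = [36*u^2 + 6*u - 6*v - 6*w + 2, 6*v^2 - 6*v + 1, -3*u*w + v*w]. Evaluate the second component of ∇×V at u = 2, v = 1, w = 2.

0

(∇×V)_2 = ∂V₁/∂w − ∂V₃/∂u
= -6 − (-3*w)
= 3*w - 6
At (2, 1, 2): 0.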